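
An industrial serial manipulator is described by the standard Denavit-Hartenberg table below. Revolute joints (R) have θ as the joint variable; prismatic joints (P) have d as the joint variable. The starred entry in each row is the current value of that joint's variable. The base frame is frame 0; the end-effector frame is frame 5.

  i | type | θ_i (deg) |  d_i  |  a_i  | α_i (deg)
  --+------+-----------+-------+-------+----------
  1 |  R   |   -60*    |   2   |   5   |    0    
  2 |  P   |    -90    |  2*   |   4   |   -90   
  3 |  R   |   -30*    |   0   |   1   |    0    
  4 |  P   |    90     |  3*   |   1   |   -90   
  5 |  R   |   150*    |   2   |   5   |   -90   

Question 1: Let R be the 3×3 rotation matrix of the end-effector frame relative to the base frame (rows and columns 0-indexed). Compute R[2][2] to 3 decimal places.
End-effector z-axis (col 2 of R) = (0.6495,-0.6250,0.4330)
R[2][2] = 0.4330

0.433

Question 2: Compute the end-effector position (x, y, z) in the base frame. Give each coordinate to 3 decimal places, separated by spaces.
after link 1: o_1 = (2.5000, -4.3301, 2.0000)
after link 2: o_2 = (-0.9641, -6.3301, 4.0000)
after link 3: o_3 = (-1.7141, -6.7631, 4.5000)
after link 4: o_4 = (-0.6471, -9.6112, 3.6340)
after link 5: o_5 = (1.4779, -5.4976, 6.3840)

1.478 -5.498 6.384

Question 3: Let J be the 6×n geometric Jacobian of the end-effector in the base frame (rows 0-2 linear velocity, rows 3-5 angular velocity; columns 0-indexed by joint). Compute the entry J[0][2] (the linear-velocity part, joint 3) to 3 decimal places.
axis z_2 = (0.5000,-0.8660,0.0000); lever o_n−o_2 = (2.4420,0.8325,2.3840)
cross product → J_v[:, 2] = (-2.0646,-1.1920,2.5311)
J_ω[:, 2] = z_2
entry J[0][2] = -2.0646

-2.065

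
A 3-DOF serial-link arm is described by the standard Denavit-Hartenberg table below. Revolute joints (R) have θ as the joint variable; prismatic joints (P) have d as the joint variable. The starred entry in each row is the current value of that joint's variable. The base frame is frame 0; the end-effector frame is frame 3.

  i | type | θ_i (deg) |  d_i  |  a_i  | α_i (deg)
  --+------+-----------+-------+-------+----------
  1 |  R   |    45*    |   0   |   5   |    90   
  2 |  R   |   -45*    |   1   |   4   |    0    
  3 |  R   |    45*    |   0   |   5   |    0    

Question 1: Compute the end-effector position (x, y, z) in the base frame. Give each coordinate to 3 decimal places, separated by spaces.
9.778 8.364 -2.828

after link 1: o_1 = (3.5355, 3.5355, 0.0000)
after link 2: o_2 = (6.2426, 4.8284, -2.8284)
after link 3: o_3 = (9.7782, 8.3640, -2.8284)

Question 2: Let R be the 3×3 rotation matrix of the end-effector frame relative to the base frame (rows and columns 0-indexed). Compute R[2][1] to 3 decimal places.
1.000

End-effector y-axis (col 1 of R) = (-0.0000,0.0000,1.0000)
R[2][1] = 1.0000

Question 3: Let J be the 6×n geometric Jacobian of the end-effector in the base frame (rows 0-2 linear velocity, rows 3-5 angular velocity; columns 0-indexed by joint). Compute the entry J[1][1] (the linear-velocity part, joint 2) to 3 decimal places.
axis z_1 = (0.7071,-0.7071,0.0000); lever o_n−o_1 = (6.2426,4.8284,-2.8284)
cross product → J_v[:, 1] = (2.0000,2.0000,7.8284)
J_ω[:, 1] = z_1
entry J[1][1] = 2.0000

2.000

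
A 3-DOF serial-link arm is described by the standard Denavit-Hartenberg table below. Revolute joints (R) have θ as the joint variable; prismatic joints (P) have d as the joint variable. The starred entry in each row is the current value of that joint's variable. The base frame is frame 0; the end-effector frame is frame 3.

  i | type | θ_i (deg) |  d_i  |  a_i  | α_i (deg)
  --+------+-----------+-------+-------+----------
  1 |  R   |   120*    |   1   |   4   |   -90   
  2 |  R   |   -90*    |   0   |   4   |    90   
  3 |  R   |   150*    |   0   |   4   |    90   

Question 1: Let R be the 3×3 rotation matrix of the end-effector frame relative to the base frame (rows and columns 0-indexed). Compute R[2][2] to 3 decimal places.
0.500

End-effector z-axis (col 2 of R) = (-0.7500,-0.4330,0.5000)
R[2][2] = 0.5000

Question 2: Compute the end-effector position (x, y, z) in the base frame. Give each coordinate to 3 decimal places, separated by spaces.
-3.732 2.464 1.536

after link 1: o_1 = (-2.0000, 3.4641, 1.0000)
after link 2: o_2 = (-2.0000, 3.4641, 5.0000)
after link 3: o_3 = (-3.7321, 2.4641, 1.5359)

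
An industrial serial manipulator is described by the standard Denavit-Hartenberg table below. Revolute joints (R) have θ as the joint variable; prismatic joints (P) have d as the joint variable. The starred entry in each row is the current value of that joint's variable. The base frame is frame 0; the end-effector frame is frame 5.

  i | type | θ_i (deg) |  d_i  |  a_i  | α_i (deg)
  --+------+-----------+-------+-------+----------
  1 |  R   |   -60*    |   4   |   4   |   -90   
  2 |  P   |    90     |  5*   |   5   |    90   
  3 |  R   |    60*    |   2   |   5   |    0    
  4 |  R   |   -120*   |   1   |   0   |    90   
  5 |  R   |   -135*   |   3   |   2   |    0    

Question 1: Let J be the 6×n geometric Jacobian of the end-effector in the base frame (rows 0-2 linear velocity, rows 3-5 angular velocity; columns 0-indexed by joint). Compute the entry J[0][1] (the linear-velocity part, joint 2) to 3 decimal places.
0.866

prismatic axis z_1 = (0.8660,0.5000,0.0000)
J_v[:, 1] = z_1; J_ω[:, 1] = (0,0,0)
entry J[0][1] = 0.8660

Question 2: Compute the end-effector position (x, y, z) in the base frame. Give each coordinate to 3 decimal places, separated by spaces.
10.635 -0.310 -0.195

after link 1: o_1 = (2.0000, -3.4641, 4.0000)
after link 2: o_2 = (6.3301, -0.9641, -1.0000)
after link 3: o_3 = (11.0801, -0.5311, -3.5000)
after link 4: o_4 = (11.5801, -1.3971, -3.5000)
after link 5: o_5 = (10.6346, -0.3100, -0.1948)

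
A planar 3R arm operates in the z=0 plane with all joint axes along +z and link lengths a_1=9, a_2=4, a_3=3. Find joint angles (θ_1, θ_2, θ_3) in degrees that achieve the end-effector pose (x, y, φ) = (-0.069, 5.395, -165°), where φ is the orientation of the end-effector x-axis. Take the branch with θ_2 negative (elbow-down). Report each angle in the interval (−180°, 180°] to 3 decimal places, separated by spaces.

89.997 -134.999 -119.998

wrist centre = target − a_3·(cos φ, sin φ) = (2.8288, 6.1715)
cos θ_2 = (46.0889−9²−4²)/(2·9·4) = -0.7071; θ_2 = -134.9994° (elbow-down)
β = atan2(6.1715,2.8288) = 65.3750°; ψ = atan2(-2.8285,6.1716) = -24.6221°
θ_1 = β − ψ = 89.9970°
θ_3 = φ − θ_1 − θ_2 = -119.9977° (wrapped to (-180°,180°])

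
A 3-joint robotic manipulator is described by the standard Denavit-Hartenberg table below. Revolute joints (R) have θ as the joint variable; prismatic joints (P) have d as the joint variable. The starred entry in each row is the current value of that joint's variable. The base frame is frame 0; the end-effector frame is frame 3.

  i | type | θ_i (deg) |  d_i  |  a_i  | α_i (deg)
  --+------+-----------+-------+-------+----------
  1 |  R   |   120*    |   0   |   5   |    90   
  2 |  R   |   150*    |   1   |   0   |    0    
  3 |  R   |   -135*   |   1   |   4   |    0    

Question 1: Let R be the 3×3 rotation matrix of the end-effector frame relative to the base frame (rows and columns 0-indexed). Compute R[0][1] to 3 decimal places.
0.129

End-effector y-axis (col 1 of R) = (0.1294,-0.2241,0.9659)
R[0][1] = 0.1294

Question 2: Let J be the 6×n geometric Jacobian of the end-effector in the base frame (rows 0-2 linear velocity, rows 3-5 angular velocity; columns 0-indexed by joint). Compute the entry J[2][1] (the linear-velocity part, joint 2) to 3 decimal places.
axis z_1 = (0.8660,0.5000,0.0000); lever o_n−o_1 = (-0.1998,4.3461,1.0353)
cross product → J_v[:, 1] = (0.5176,-0.8966,3.8637)
J_ω[:, 1] = z_1
entry J[2][1] = 3.8637

3.864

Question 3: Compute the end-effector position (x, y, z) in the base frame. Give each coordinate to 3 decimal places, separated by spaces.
-2.700 8.676 1.035

after link 1: o_1 = (-2.5000, 4.3301, 0.0000)
after link 2: o_2 = (-1.6340, 4.8301, 0.0000)
after link 3: o_3 = (-2.6998, 8.6762, 1.0353)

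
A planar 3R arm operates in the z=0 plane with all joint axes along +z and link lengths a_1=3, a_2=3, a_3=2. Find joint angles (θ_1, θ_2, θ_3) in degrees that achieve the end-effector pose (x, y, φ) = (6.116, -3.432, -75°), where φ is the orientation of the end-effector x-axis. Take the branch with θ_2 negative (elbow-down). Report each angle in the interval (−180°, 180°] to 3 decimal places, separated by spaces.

wrist centre = target − a_3·(cos φ, sin φ) = (5.5984, -1.5001)
cos θ_2 = (33.5921−3²−3²)/(2·3·3) = 0.8662; θ_2 = -29.9768° (elbow-down)
β = atan2(-1.5001,5.5984) = -15.0007°; ψ = atan2(-1.4989,5.5987) = -14.9884°
θ_1 = β − ψ = -0.0123°
θ_3 = φ − θ_1 − θ_2 = -45.0109° (wrapped to (-180°,180°])

-0.012 -29.977 -45.011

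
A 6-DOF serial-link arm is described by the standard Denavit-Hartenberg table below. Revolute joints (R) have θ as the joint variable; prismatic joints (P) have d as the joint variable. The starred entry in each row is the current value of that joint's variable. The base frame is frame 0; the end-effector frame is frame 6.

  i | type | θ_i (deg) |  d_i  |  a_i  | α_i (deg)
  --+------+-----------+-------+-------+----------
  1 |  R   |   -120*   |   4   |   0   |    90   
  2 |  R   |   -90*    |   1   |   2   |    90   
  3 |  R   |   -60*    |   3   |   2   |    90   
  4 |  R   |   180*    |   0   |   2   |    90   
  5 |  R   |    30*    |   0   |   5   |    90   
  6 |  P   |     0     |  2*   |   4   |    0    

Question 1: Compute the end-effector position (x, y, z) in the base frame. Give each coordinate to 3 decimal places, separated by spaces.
-4.763 6.214 8.794

after link 1: o_1 = (0.0000, 0.0000, 4.0000)
after link 2: o_2 = (-0.8660, 0.5000, 2.0000)
after link 3: o_3 = (2.1340, 2.2321, 1.0000)
after link 4: o_4 = (0.6340, 3.0981, 2.0000)
after link 5: o_5 = (-1.5311, 4.3481, 6.3301)
after link 6: o_6 = (-4.7631, 6.2141, 8.7942)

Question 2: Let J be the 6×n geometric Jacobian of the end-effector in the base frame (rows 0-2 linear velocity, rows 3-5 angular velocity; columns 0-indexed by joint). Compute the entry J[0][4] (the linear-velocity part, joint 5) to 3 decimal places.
5.884

axis z_4 = (0.5000,0.8660,-0.0000); lever o_n−o_4 = (-5.3971,3.1160,6.7942)
cross product → J_v[:, 4] = (5.8840,-3.3971,6.2321)
J_ω[:, 4] = z_4
entry J[0][4] = 5.8840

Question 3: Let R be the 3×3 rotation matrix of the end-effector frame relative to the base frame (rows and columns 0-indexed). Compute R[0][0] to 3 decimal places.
End-effector x-axis (col 0 of R) = (-0.4330,0.2500,0.8660)
R[0][0] = -0.4330

-0.433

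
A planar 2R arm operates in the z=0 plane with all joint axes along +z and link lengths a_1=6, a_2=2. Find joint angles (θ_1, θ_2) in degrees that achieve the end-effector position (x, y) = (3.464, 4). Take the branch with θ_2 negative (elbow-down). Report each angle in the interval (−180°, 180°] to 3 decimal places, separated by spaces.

cos θ_2 = (27.9993−6²−2²)/(2·6·2) = -0.5000; θ_2 = -120.0019° (elbow-down)
β = atan2(4.0000,3.4640) = 49.1074°; ψ = atan2(-1.7320,4.9999) = -19.1065°
θ_1 = β − ψ = 68.2139°

68.214 -120.002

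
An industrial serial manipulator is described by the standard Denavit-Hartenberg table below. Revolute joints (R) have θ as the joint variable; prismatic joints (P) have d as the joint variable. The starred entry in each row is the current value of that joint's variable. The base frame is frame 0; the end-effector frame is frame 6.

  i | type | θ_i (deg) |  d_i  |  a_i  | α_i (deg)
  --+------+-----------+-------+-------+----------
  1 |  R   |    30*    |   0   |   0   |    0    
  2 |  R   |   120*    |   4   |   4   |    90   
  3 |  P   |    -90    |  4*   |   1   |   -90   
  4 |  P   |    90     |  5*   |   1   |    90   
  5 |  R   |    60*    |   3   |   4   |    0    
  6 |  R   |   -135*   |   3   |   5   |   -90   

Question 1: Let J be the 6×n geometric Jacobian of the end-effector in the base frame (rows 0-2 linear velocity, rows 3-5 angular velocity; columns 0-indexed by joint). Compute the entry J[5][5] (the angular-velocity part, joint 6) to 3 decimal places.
axis z_5 = (-0.0000,0.0000,-1.0000); lever o_n−o_5 = (3.5355,-3.5355,-3.0000)
cross product → J_v[:, 5] = (-3.5355,-3.5355,-0.0000)
J_ω[:, 5] = z_5
entry J[5][5] = -1.0000

-1.000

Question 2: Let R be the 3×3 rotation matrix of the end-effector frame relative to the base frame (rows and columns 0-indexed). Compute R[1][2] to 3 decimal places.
-0.707

End-effector z-axis (col 2 of R) = (-0.7071,-0.7071,-0.0000)
R[1][2] = -0.7071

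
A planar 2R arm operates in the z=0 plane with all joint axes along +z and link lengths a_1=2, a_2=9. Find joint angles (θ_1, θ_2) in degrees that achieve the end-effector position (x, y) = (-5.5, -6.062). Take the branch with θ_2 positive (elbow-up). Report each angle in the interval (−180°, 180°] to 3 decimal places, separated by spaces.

cos θ_2 = (66.9978−2²−9²)/(2·2·9) = -0.5001; θ_2 = 120.0040° (elbow-up)
β = atan2(-6.0620,-5.5000) = -132.2172°; ψ = atan2(7.7939,-2.5005) = 107.7879°
θ_1 = β − ψ = -240.0051°

119.995 120.004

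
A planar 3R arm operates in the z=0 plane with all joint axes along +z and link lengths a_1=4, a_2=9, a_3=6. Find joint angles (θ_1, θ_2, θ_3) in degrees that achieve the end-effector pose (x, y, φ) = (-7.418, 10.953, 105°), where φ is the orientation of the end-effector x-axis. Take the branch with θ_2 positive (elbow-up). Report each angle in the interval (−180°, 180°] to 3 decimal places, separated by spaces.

45.001 120.001 -60.003

wrist centre = target − a_3·(cos φ, sin φ) = (-5.8651, 5.1574)
cos θ_2 = (60.9985−4²−9²)/(2·4·9) = -0.5000; θ_2 = 120.0014° (elbow-up)
β = atan2(5.1574,-5.8651) = 138.6733°; ψ = atan2(7.7941,-0.5002) = 93.6719°
θ_1 = β − ψ = 45.0014°
θ_3 = φ − θ_1 − θ_2 = -60.0028° (wrapped to (-180°,180°])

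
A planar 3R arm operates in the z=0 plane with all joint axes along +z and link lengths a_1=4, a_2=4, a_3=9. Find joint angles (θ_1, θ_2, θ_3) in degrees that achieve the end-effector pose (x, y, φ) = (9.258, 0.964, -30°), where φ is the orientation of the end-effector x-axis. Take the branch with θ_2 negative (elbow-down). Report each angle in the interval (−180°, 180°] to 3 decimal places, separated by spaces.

120.005 -90.004 -60.001

wrist centre = target − a_3·(cos φ, sin φ) = (1.4638, 5.4640)
cos θ_2 = (31.9979−4²−4²)/(2·4·4) = -0.0001; θ_2 = -90.0037° (elbow-down)
β = atan2(5.4640,1.4638) = 75.0030°; ψ = atan2(-4.0000,3.9997) = -45.0019°
θ_1 = β − ψ = 120.0048°
θ_3 = φ − θ_1 − θ_2 = -60.0011° (wrapped to (-180°,180°])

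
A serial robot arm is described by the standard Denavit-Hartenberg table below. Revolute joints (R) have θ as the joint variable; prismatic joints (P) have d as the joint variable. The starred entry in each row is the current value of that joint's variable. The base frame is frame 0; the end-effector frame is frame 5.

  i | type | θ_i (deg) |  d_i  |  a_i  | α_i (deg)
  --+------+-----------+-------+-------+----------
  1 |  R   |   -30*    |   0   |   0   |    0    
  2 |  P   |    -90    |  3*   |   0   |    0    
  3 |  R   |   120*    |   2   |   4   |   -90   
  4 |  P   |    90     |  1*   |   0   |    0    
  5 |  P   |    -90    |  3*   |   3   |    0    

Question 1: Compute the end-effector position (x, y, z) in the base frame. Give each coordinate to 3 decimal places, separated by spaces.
after link 1: o_1 = (0.0000, 0.0000, 0.0000)
after link 2: o_2 = (0.0000, 0.0000, 3.0000)
after link 3: o_3 = (4.0000, -0.0000, 5.0000)
after link 4: o_4 = (4.0000, 1.0000, 5.0000)
after link 5: o_5 = (7.0000, 4.0000, 5.0000)

7.000 4.000 5.000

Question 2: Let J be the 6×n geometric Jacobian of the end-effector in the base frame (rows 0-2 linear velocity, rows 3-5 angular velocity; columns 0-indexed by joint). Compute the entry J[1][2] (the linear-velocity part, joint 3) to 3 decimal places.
axis z_2 = (0.0000,0.0000,1.0000); lever o_n−o_2 = (7.0000,4.0000,2.0000)
cross product → J_v[:, 2] = (-4.0000,7.0000,0.0000)
J_ω[:, 2] = z_2
entry J[1][2] = 7.0000

7.000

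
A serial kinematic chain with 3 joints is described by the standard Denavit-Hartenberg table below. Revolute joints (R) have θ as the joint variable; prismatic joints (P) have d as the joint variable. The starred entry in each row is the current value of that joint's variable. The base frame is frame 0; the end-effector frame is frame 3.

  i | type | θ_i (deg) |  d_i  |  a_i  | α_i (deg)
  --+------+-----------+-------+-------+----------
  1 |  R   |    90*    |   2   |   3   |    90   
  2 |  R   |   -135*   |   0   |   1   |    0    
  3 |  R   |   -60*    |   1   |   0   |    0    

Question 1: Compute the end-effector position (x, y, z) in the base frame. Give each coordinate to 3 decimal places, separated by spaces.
1.000 2.293 1.293

after link 1: o_1 = (0.0000, 3.0000, 2.0000)
after link 2: o_2 = (0.0000, 2.2929, 1.2929)
after link 3: o_3 = (1.0000, 2.2929, 1.2929)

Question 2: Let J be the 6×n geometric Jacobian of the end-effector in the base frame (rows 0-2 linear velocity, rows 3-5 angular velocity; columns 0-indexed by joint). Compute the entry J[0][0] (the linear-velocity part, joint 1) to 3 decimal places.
-2.293

axis z_0 = ẑ; lever o_n−o_0 = (1.0000,2.2929,1.2929)
cross product → J_v[:, 0] = (-2.2929,1.0000,0.0000)
J_ω[:, 0] = z_0
entry J[0][0] = -2.2929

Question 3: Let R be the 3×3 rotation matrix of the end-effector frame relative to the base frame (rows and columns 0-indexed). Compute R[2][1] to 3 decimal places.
-0.966

End-effector y-axis (col 1 of R) = (0.0000,-0.2588,-0.9659)
R[2][1] = -0.9659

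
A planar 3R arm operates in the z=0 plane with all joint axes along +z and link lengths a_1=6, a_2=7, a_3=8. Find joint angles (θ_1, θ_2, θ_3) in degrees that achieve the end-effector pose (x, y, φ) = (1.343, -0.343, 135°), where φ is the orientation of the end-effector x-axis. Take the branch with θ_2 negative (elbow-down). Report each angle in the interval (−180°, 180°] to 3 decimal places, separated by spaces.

wrist centre = target − a_3·(cos φ, sin φ) = (6.9999, -5.9999)
cos θ_2 = (84.9962−6²−7²)/(2·6·7) = -0.0000; θ_2 = -90.0026° (elbow-down)
β = atan2(-5.9999,6.9999) = -40.6012°; ψ = atan2(-7.0000,5.9997) = -49.4002°
θ_1 = β − ψ = 8.7990°
θ_3 = φ − θ_1 − θ_2 = -143.7964° (wrapped to (-180°,180°])

8.799 -90.003 -143.796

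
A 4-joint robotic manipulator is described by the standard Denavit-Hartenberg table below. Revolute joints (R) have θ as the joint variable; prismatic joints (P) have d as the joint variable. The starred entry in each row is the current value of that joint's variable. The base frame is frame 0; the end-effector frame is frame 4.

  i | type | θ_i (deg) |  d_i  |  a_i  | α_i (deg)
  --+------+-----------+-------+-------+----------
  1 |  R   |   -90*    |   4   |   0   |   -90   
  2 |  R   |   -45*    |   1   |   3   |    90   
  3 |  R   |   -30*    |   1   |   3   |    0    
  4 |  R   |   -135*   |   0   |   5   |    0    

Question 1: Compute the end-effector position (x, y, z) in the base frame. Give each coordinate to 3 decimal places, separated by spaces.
after link 1: o_1 = (0.0000, 0.0000, 4.0000)
after link 2: o_2 = (1.0000, -2.1213, 6.1213)
after link 3: o_3 = (-0.5000, -3.2513, 8.6655)
after link 4: o_4 = (-1.7941, 0.1637, 5.2505)

-1.794 0.164 5.250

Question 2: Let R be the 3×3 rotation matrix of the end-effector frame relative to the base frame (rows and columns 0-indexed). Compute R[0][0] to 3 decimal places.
End-effector x-axis (col 0 of R) = (-0.2588,0.6830,-0.6830)
R[0][0] = -0.2588

-0.259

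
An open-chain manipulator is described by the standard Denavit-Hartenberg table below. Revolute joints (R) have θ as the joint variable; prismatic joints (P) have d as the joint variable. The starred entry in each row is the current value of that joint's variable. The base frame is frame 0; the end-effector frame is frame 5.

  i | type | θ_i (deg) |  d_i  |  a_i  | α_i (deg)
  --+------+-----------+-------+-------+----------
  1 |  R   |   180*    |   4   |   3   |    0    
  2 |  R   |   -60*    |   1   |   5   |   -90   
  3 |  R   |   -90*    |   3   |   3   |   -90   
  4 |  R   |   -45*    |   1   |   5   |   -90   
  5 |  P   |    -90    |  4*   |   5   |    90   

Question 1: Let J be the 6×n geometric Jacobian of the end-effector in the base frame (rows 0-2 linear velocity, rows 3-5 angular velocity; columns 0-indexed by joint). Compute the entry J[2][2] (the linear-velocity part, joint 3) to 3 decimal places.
axis z_2 = (-0.8660,-0.5000,0.0000); lever o_n−o_2 = (-6.2104,3.3426,9.3640)
cross product → J_v[:, 2] = (-4.6820,8.1094,-6.0000)
J_ω[:, 2] = z_2
entry J[2][2] = -6.0000

-6.000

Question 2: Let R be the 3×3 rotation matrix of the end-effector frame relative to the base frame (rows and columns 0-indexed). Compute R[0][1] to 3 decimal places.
0.612

End-effector y-axis (col 1 of R) = (0.6124,0.3536,0.7071)
R[0][1] = 0.6124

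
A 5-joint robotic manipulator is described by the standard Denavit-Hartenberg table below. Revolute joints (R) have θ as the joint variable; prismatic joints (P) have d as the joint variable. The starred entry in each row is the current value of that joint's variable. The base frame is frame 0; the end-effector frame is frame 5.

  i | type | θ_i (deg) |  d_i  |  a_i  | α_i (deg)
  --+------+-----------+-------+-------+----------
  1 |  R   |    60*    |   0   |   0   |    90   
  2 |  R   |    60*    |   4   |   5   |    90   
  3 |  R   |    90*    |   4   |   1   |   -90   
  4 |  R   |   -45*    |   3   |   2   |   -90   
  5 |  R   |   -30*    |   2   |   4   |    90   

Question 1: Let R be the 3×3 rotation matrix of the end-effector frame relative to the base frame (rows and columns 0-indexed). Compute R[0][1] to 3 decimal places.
End-effector y-axis (col 1 of R) = (0.3062,-0.8839,0.3536)
R[0][1] = 0.3062

0.306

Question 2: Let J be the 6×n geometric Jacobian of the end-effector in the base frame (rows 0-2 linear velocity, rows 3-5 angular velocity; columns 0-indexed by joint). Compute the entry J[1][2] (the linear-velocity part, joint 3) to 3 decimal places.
-0.218

axis z_2 = (0.4330,0.7500,-0.5000); lever o_n−o_2 = (6.9795,-0.4669,-7.5549)
cross product → J_v[:, 2] = (-5.8996,-0.2184,-5.4368)
J_ω[:, 2] = z_2
entry J[1][2] = -0.2184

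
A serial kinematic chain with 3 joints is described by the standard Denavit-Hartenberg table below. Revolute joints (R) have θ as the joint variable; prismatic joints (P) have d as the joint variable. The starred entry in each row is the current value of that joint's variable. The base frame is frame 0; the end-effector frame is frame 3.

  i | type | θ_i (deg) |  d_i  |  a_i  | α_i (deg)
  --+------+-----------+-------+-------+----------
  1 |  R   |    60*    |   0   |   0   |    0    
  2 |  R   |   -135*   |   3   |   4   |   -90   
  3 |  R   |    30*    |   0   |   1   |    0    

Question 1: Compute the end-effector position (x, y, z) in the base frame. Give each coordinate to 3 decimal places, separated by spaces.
after link 1: o_1 = (0.0000, 0.0000, 0.0000)
after link 2: o_2 = (1.0353, -3.8637, 3.0000)
after link 3: o_3 = (1.2594, -4.7002, 2.5000)

1.259 -4.700 2.500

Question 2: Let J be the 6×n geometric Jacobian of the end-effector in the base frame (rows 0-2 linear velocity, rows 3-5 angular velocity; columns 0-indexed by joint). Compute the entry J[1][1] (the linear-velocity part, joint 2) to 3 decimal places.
axis z_1 = (0.0000,0.0000,1.0000); lever o_n−o_1 = (1.2594,-4.7002,2.5000)
cross product → J_v[:, 1] = (4.7002,1.2594,-0.0000)
J_ω[:, 1] = z_1
entry J[1][1] = 1.2594

1.259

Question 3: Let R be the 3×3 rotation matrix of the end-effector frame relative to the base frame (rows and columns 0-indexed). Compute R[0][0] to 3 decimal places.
0.224

End-effector x-axis (col 0 of R) = (0.2241,-0.8365,-0.5000)
R[0][0] = 0.2241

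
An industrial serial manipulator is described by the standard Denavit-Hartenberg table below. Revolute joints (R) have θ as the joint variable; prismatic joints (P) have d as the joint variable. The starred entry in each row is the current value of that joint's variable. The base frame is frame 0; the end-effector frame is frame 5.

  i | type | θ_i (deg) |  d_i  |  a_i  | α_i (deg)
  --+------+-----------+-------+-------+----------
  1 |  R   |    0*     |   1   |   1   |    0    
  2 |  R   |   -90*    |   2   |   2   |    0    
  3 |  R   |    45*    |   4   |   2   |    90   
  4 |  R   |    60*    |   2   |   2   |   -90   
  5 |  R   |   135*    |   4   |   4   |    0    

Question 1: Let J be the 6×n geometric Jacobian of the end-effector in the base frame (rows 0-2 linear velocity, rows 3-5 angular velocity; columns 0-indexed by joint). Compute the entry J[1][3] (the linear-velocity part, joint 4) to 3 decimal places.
axis z_3 = (-0.7071,-0.7071,0.0000); lever o_n−o_3 = (-2.1566,3.3282,1.2826)
cross product → J_v[:, 3] = (-0.9069,0.9069,-3.8783)
J_ω[:, 3] = z_3
entry J[1][3] = 0.9069

0.907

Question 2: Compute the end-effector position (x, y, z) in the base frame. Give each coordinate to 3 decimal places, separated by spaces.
0.258 -0.086 8.283

after link 1: o_1 = (1.0000, 0.0000, 1.0000)
after link 2: o_2 = (1.0000, -2.0000, 3.0000)
after link 3: o_3 = (2.4142, -3.4142, 7.0000)
after link 4: o_4 = (1.7071, -5.5355, 8.7321)
after link 5: o_5 = (0.2576, -0.0860, 8.2826)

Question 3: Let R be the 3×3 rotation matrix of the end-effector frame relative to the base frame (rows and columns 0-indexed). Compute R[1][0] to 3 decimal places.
End-effector x-axis (col 0 of R) = (0.2500,0.7500,-0.6124)
R[1][0] = 0.7500

0.750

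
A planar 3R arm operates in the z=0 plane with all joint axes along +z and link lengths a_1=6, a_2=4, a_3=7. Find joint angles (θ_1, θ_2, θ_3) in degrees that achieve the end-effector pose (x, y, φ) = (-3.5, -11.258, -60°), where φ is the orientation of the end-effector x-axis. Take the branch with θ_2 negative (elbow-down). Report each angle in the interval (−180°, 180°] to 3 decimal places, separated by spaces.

-120.000 -60.005 120.005

wrist centre = target − a_3·(cos φ, sin φ) = (-7.0000, -5.1958)
cos θ_2 = (75.9966−6²−4²)/(2·6·4) = 0.4999; θ_2 = -60.0047° (elbow-down)
β = atan2(-5.1958,-7.0000) = -143.4150°; ψ = atan2(-3.4643,7.9997) = -23.4150°
θ_1 = β − ψ = -120.0000°
θ_3 = φ − θ_1 − θ_2 = 120.0047° (wrapped to (-180°,180°])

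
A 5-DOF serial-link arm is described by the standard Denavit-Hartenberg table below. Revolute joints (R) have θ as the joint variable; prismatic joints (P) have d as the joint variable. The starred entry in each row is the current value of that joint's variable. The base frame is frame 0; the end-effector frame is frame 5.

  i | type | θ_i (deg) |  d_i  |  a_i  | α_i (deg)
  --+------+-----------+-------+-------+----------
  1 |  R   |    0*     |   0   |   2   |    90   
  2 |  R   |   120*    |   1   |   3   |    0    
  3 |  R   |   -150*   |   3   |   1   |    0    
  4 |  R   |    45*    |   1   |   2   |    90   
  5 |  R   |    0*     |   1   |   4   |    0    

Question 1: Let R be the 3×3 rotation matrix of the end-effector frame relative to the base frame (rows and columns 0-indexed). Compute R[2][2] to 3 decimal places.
End-effector z-axis (col 2 of R) = (0.2588,-0.0000,-0.9659)
R[2][2] = -0.9659

-0.966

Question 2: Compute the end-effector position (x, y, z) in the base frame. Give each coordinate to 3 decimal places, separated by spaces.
after link 1: o_1 = (2.0000, 0.0000, 0.0000)
after link 2: o_2 = (0.5000, -1.0000, 2.5981)
after link 3: o_3 = (1.3660, -4.0000, 2.0981)
after link 4: o_4 = (3.2979, -5.0000, 2.6157)
after link 5: o_5 = (7.4204, -5.0000, 2.6851)

7.420 -5.000 2.685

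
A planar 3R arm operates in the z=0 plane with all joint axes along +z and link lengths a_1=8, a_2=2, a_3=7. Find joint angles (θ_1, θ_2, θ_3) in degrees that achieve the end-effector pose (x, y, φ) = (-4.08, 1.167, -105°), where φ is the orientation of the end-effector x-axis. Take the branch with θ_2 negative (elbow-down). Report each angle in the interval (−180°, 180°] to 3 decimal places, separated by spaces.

120.001 -89.990 -135.011

wrist centre = target − a_3·(cos φ, sin φ) = (-2.2683, 7.9285)
cos θ_2 = (68.0058−8²−2²)/(2·8·2) = 0.0002; θ_2 = -89.9895° (elbow-down)
β = atan2(7.9285,-2.2683) = 105.9653°; ψ = atan2(-2.0000,8.0004) = -14.0356°
θ_1 = β − ψ = 120.0010°
θ_3 = φ − θ_1 − θ_2 = -135.0114° (wrapped to (-180°,180°])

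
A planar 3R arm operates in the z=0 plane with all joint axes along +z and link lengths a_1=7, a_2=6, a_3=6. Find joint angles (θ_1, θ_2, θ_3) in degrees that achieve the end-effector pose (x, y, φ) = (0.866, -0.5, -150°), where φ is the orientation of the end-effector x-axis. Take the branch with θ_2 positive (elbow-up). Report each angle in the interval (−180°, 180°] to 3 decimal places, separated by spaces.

wrist centre = target − a_3·(cos φ, sin φ) = (6.0622, 2.5000)
cos θ_2 = (42.9997−7²−6²)/(2·7·6) = -0.5000; θ_2 = 120.0002° (elbow-up)
β = atan2(2.5000,6.0622) = 22.4110°; ψ = atan2(5.1961,4.0000) = 52.4110°
θ_1 = β − ψ = -30.0000°
θ_3 = φ − θ_1 − θ_2 = 119.9998° (wrapped to (-180°,180°])

-30.000 120.000 120.000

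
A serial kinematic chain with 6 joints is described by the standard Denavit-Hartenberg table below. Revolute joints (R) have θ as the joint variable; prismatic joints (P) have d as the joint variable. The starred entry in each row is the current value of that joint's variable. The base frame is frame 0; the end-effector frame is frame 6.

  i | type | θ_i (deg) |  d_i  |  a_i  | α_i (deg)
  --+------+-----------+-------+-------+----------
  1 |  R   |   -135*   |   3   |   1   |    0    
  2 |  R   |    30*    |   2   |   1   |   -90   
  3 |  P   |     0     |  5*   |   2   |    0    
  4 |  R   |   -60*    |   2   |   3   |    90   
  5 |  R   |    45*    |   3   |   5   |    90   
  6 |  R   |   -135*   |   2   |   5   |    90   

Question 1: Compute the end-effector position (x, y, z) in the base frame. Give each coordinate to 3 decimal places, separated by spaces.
after link 1: o_1 = (-0.7071, -0.7071, 3.0000)
after link 2: o_2 = (-0.9659, -1.6730, 5.0000)
after link 3: o_3 = (3.3461, -4.8990, 5.0000)
after link 4: o_4 = (4.8897, -6.8655, 7.5981)
after link 5: o_5 = (8.5197, -6.9786, 12.1599)
after link 6: o_6 = (4.0869, -8.3986, 9.4519)

4.087 -8.399 9.452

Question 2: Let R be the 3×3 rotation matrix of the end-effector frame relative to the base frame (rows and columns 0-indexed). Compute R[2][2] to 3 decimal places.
-0.079

End-effector z-axis (col 2 of R) = (-0.2598,0.9624,-0.0795)
R[2][2] = -0.0795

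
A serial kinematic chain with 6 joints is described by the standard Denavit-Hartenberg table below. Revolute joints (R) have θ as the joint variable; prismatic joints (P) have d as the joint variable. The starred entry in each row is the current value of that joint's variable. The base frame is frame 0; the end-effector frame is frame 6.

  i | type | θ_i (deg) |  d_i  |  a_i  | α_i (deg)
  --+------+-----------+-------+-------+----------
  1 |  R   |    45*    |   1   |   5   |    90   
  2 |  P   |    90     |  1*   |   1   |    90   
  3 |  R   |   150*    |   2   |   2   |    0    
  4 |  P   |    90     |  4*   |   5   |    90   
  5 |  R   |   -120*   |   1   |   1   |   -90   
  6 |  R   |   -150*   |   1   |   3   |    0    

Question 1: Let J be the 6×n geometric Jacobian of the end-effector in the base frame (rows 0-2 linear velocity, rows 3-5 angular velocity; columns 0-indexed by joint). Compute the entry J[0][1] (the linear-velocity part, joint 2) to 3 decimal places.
prismatic axis z_1 = (0.7071,-0.7071,0.0000)
J_v[:, 1] = z_1; J_ω[:, 1] = (0,0,0)
entry J[0][1] = 0.7071

0.707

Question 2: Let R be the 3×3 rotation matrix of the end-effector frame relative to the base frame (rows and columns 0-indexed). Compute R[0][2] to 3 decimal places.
-0.884

End-effector z-axis (col 2 of R) = (-0.8839,0.1768,-0.4330)
R[0][2] = -0.8839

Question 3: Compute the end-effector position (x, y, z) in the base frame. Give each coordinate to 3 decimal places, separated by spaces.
after link 1: o_1 = (3.5355, 3.5355, 1.0000)
after link 2: o_2 = (4.2426, 2.8284, 2.0000)
after link 3: o_3 = (6.3640, 3.5355, 0.2679)
after link 4: o_4 = (6.1305, 9.4258, -2.2321)
after link 5: o_5 = (6.1779, 8.1537, -2.8481)
after link 6: o_6 = (6.6198, 10.1866, -5.2296)

6.620 10.187 -5.230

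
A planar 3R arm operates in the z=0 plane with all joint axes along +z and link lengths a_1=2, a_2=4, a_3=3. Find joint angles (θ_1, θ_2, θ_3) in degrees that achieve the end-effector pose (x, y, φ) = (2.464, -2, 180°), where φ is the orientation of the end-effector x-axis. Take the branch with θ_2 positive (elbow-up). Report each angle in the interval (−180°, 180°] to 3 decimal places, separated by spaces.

wrist centre = target − a_3·(cos φ, sin φ) = (5.4640, -2.0000)
cos θ_2 = (33.8553−2²−4²)/(2·2·4) = 0.8660; θ_2 = 30.0080° (elbow-up)
β = atan2(-2.0000,5.4640) = -20.1043°; ψ = atan2(2.0005,5.4638) = 20.1093°
θ_1 = β − ψ = -40.2135°
θ_3 = φ − θ_1 − θ_2 = -169.7944° (wrapped to (-180°,180°])

-40.214 30.008 -169.794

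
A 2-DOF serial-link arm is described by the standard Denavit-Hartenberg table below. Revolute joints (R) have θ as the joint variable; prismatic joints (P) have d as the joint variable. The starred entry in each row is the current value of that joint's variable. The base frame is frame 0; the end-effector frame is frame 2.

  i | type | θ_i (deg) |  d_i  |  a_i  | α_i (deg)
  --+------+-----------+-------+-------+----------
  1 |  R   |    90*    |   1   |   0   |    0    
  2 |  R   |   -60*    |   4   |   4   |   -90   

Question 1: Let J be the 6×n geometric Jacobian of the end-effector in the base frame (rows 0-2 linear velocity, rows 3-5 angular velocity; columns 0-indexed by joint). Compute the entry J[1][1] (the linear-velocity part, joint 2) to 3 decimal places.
axis z_1 = (0.0000,0.0000,1.0000); lever o_n−o_1 = (3.4641,2.0000,4.0000)
cross product → J_v[:, 1] = (-2.0000,3.4641,0.0000)
J_ω[:, 1] = z_1
entry J[1][1] = 3.4641

3.464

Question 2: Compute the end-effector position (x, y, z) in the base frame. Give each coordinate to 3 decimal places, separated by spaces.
after link 1: o_1 = (0.0000, 0.0000, 1.0000)
after link 2: o_2 = (3.4641, 2.0000, 5.0000)

3.464 2.000 5.000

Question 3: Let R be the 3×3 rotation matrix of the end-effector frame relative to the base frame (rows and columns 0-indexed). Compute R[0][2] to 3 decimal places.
-0.500

End-effector z-axis (col 2 of R) = (-0.5000,0.8660,0.0000)
R[0][2] = -0.5000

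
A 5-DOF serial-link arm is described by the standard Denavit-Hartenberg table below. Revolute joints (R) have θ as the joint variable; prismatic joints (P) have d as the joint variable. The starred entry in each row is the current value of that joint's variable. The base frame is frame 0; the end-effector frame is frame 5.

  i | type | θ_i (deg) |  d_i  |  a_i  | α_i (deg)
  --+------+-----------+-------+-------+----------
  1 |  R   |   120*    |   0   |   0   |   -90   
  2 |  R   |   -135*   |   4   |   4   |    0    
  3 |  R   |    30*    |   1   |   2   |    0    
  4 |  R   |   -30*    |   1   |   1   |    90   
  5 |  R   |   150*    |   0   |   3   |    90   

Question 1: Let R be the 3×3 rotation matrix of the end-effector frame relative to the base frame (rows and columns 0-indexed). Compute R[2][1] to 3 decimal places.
End-effector y-axis (col 1 of R) = (0.3536,-0.6124,-0.7071)
R[2][1] = -0.7071

-0.707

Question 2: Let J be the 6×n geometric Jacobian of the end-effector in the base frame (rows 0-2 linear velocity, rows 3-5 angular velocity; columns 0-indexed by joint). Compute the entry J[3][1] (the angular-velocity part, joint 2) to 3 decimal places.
-0.866

axis z_1 = (-0.8660,-0.5000,0.0000); lever o_n−o_1 = (-5.3872,-5.6692,3.6303)
cross product → J_v[:, 1] = (-1.8151,3.1439,2.2161)
J_ω[:, 1] = z_1
entry J[3][1] = -0.8660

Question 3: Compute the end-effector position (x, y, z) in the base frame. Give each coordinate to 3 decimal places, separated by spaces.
-5.387 -5.669 3.630

after link 1: o_1 = (0.0000, 0.0000, 0.0000)
after link 2: o_2 = (-2.0499, -4.4495, 2.8284)
after link 3: o_3 = (-2.6571, -5.3978, 4.7603)
after link 4: o_4 = (-3.1696, -6.5101, 5.4674)
after link 5: o_5 = (-5.3872, -5.6692, 3.6303)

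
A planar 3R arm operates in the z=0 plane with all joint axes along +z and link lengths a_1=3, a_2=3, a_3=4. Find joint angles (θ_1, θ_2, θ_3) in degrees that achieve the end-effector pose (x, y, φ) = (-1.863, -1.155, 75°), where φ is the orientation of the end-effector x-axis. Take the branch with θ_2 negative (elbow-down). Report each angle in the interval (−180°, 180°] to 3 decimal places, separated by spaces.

-105.003 -30.007 -149.990

wrist centre = target − a_3·(cos φ, sin φ) = (-2.8983, -5.0187)
cos θ_2 = (33.5874−3²−3²)/(2·3·3) = 0.8660; θ_2 = -30.0068° (elbow-down)
β = atan2(-5.0187,-2.8983) = -120.0062°; ψ = atan2(-1.5003,5.5979) = -15.0034°
θ_1 = β − ψ = -105.0028°
θ_3 = φ − θ_1 − θ_2 = -149.9904° (wrapped to (-180°,180°])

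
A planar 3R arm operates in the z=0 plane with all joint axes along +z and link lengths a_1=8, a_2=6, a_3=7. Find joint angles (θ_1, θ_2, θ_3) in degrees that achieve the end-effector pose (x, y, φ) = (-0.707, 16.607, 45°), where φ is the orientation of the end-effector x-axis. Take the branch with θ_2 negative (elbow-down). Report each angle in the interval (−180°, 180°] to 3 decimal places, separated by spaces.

134.996 -44.993 -45.003

wrist centre = target − a_3·(cos φ, sin φ) = (-5.6567, 11.6573)
cos θ_2 = (167.8903−8²−6²)/(2·8·6) = 0.7072; θ_2 = -44.9932° (elbow-down)
β = atan2(11.6573,-5.6567) = 115.8852°; ψ = atan2(-4.2421,12.2431) = -19.1107°
θ_1 = β − ψ = 134.9960°
θ_3 = φ − θ_1 − θ_2 = -45.0028° (wrapped to (-180°,180°])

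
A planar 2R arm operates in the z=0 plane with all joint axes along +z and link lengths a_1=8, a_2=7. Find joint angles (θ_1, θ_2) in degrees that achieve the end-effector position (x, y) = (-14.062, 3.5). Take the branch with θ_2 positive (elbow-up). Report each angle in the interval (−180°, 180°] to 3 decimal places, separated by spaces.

cos θ_2 = (209.9898−8²−7²)/(2·8·7) = 0.8660; θ_2 = 30.0051° (elbow-up)
β = atan2(3.5000,-14.0620) = 166.0232°; ψ = atan2(3.5005,14.0619) = 13.9790°
θ_1 = β − ψ = 152.0442°

152.044 30.005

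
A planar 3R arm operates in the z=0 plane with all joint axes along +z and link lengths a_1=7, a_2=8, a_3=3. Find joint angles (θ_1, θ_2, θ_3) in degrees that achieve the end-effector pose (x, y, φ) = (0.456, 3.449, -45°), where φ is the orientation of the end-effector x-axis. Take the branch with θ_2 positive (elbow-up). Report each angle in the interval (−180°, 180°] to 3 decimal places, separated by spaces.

wrist centre = target − a_3·(cos φ, sin φ) = (-1.6653, 5.5703)
cos θ_2 = (33.8018−7²−8²)/(2·7·8) = -0.7071; θ_2 = 135.0016° (elbow-up)
β = atan2(5.5703,-1.6653) = 106.6447°; ψ = atan2(5.6567,1.3430) = 76.6444°
θ_1 = β − ψ = 30.0003°
θ_3 = φ − θ_1 − θ_2 = 149.9980° (wrapped to (-180°,180°])

30.000 135.002 149.998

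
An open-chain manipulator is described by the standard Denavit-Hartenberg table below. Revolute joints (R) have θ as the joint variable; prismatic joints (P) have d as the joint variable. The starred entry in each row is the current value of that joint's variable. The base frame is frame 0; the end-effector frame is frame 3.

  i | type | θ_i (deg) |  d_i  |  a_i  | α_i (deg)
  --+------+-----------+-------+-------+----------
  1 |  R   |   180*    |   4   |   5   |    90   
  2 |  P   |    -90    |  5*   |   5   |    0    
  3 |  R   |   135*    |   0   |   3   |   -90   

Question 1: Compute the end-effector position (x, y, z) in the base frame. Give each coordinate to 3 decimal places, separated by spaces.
after link 1: o_1 = (-5.0000, 0.0000, 4.0000)
after link 2: o_2 = (-5.0000, 5.0000, -1.0000)
after link 3: o_3 = (-7.1213, 5.0000, 1.1213)

-7.121 5.000 1.121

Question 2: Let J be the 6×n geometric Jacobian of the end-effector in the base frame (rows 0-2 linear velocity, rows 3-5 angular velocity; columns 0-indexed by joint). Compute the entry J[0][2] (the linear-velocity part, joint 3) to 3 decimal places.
2.121

axis z_2 = (0.0000,1.0000,0.0000); lever o_n−o_2 = (-2.1213,0.0000,2.1213)
cross product → J_v[:, 2] = (2.1213,-0.0000,2.1213)
J_ω[:, 2] = z_2
entry J[0][2] = 2.1213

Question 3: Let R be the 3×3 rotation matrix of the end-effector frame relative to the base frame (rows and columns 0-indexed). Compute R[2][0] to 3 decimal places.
End-effector x-axis (col 0 of R) = (-0.7071,0.0000,0.7071)
R[2][0] = 0.7071

0.707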